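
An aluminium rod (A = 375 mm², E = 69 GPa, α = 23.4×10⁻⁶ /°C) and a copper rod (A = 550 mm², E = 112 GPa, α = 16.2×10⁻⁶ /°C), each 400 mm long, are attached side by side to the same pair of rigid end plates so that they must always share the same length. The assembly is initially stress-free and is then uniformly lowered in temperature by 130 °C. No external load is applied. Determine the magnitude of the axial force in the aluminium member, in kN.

P ≈ 17.1 kN (tensile in the aluminium)

The aluminium has the larger α, so on cooling it would change length more than the copper if both were free. The rigid plates force a common final length, so the aluminium is put into tension and the copper into compression, with equal and opposite forces P (no external load).
Setting the final lengths equal and cancelling L: (α₁ − α₂)ΔT = P/(A₁E₁) + P/(A₂E₂).
|α₁ − α₂|·ΔT = 7.2×10⁻⁶ × 130 = 0.000936.
1/(A₁E₁) + 1/(A₂E₂) = 1/(375×69×10³) + 1/(550×112×10³) = 5.488×10⁻⁸ N⁻¹.
So P = 0.000936 / 5.488×10⁻⁸ = 17.06 kN.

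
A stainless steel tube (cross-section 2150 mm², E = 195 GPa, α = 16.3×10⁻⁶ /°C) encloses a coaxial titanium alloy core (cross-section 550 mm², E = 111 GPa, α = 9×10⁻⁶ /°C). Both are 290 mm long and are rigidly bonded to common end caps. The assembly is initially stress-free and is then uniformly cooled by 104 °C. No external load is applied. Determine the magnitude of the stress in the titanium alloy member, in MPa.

σ ≈ 73.6 MPa (compressive)

The stainless steel has the larger α, so on cooling it would change length more than the titanium alloy if both were free. The rigid plates force a common final length, so the stainless steel is put into tension and the titanium alloy into compression, with equal and opposite forces P (no external load).
Setting the final lengths equal and cancelling L: (α₁ − α₂)ΔT = P/(A₁E₁) + P/(A₂E₂).
|α₁ − α₂|·ΔT = 7.3×10⁻⁶ × 104 = 0.0007592.
1/(A₁E₁) + 1/(A₂E₂) = 1/(2150×195×10³) + 1/(550×111×10³) = 1.877×10⁻⁸ N⁻¹.
P = 0.0007592 / 1.877×10⁻⁸ = 40460 N = 40.46 kN.
σ_{titanium alloy} = P/A₂ = 40460/550 = 73.56 MPa, compressive.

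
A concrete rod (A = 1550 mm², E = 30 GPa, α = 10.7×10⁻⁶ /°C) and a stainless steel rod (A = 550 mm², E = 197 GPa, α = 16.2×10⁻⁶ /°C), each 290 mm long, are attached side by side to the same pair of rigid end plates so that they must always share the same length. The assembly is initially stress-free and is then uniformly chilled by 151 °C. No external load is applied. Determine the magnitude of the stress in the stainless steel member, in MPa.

σ ≈ 49.1 MPa (tensile)

Equilibrium of a rigid end plate with no external load gives equal and opposite internal forces ±P in the two members. Since α_{stainless steel} > α_{concrete}, cooling drives the stainless steel into tension and the concrete into compression.
Compatibility of the two members (thermal + elastic change equal): (α₁ − α₂)ΔT = P·[1/(A₁E₁) + 1/(A₂E₂)].
|α₁ − α₂|·ΔT = 5.5×10⁻⁶ × 151 = 0.0008305.
1/(A₁E₁) + 1/(A₂E₂) = 1/(1550×30×10³) + 1/(550×197×10³) = 3.073×10⁻⁸ N⁻¹.
P = 0.0008305 / 3.073×10⁻⁸ = 27020 N = 27.02 kN.
σ_{stainless steel} = P/A₂ = 27020/550 = 49.13 MPa, tensile.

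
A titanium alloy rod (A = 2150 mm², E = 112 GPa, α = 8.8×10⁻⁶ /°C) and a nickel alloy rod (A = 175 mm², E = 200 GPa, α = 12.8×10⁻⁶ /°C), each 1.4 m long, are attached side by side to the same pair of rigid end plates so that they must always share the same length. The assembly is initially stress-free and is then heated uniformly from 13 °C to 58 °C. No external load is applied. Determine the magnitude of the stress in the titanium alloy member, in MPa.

σ ≈ 2.56 MPa (tensile)

Both members must finish at the same length. With the larger α, the nickel alloy tends to over-expand; the plates restrain it, putting the nickel alloy in compression and the titanium alloy in tension. With no external load the two internal forces are equal and opposite, magnitude P.
Setting the final lengths equal and cancelling L: (α₁ − α₂)ΔT = P/(A₁E₁) + P/(A₂E₂).
|α₁ − α₂|·ΔT = 4×10⁻⁶ × 45 = 0.00018.
1/(A₁E₁) + 1/(A₂E₂) = 1/(2150×112×10³) + 1/(175×200×10³) = 3.272×10⁻⁸ N⁻¹.
So P = 0.00018 / 3.272×10⁻⁸ = 5.501 kN.
σ_{titanium alloy} = P/A₁ = 5501/2150 = 2.558 MPa, tensile.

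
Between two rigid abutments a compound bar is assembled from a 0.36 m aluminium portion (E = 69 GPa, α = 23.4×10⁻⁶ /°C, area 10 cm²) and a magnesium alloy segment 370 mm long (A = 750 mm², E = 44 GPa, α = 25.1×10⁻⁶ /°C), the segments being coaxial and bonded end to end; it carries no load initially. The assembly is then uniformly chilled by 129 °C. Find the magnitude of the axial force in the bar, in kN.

P ≈ 139 kN (tensile)

With the walls removed the bar would change length by δ_free = Σ αᵢΔT Lᵢ = 23.4×10⁻⁶×129×360 + 25.1×10⁻⁶×129×370 = 2.285 mm.
Since the ends are fixed, an axial force P builds up, equal in every segment, with P · Σ Lᵢ/(AᵢEᵢ) = δ_free.
Σ Lᵢ/(AᵢEᵢ) = 360/(1000×69×10³) + 370/(750×44×10³) = 1.643×10⁻⁵ mm/N.
P = 2.285 / 1.643×10⁻⁵ = 139100 N = 139.1 kN, tensile.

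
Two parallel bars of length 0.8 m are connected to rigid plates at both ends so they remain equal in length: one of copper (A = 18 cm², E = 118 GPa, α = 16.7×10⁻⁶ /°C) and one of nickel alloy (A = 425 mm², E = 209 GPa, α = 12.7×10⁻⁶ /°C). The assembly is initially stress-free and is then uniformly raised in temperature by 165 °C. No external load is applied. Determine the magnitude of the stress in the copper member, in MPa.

Equilibrium of a rigid end plate with no external load gives equal and opposite internal forces ±P in the two members. Since α_{copper} > α_{nickel alloy}, heating drives the copper into compression and the nickel alloy into tension.
Compatibility of the two members (thermal + elastic change equal): (α₁ − α₂)ΔT = P·[1/(A₁E₁) + 1/(A₂E₂)].
|α₁ − α₂|·ΔT = 4×10⁻⁶ × 165 = 0.00066.
1/(A₁E₁) + 1/(A₂E₂) = 1/(1800×118×10³) + 1/(425×209×10³) = 1.597×10⁻⁸ N⁻¹.
P = 0.00066 / 1.597×10⁻⁸ = 41340 N = 41.34 kN.
σ_{copper} = P/A₁ = 41340/1800 = 22.97 MPa, compressive.

σ ≈ 23 MPa (compressive)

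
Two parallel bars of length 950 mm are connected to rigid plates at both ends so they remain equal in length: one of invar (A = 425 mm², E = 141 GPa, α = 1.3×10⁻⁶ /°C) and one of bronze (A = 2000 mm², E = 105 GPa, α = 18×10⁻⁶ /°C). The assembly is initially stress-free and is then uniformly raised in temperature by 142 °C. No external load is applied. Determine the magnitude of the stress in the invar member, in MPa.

The bronze has the larger α, so on heating it would change length more than the invar if both were free. The rigid plates force a common final length, so the bronze is put into compression and the invar into tension, with equal and opposite forces P (no external load).
Equating the net (thermal + elastic) strains gives |α₁ − α₂|·ΔT = P·[1/(A₁E₁) + 1/(A₂E₂)].
|α₁ − α₂|·ΔT = 16.7×10⁻⁶ × 142 = 0.002371.
1/(A₁E₁) + 1/(A₂E₂) = 1/(425×141×10³) + 1/(2000×105×10³) = 2.145×10⁻⁸ N⁻¹.
P = 0.002371 / 2.145×10⁻⁸ = 110600 N = 110.6 kN.
σ_{invar} = P/A₁ = 110600/425 = 260.1 MPa, tensile.

σ ≈ 260 MPa (tensile)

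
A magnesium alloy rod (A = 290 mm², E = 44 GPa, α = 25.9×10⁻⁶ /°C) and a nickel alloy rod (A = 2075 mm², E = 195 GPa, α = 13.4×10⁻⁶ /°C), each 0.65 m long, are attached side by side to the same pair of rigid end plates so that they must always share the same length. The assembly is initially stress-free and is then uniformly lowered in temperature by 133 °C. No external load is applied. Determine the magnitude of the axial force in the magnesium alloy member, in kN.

P ≈ 20.6 kN (tensile in the magnesium alloy)

Both members must finish at the same length. With the larger α, the magnesium alloy tends to over-contract; the plates restrain it, putting the magnesium alloy in tension and the nickel alloy in compression. With no external load the two internal forces are equal and opposite, magnitude P.
Equating the net (thermal + elastic) strains gives |α₁ − α₂|·ΔT = P·[1/(A₁E₁) + 1/(A₂E₂)].
|α₁ − α₂|·ΔT = 12.5×10⁻⁶ × 133 = 0.001662.
1/(A₁E₁) + 1/(A₂E₂) = 1/(290×44×10³) + 1/(2075×195×10³) = 8.084×10⁻⁸ N⁻¹.
P = 0.001662 / 8.084×10⁻⁸ = 20560 N = 20.56 kN.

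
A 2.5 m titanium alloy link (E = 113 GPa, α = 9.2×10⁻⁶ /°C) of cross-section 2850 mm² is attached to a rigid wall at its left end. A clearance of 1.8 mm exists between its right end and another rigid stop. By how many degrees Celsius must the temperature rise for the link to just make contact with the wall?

ΔT ≈ 78.3 °C

Contact occurs when the free expansion equals the gap: αΔT L = 1.8 mm.
So ΔT = g/(αL) = 1.8/(9.2×10⁻⁶ × 2500) = 78.26 °C.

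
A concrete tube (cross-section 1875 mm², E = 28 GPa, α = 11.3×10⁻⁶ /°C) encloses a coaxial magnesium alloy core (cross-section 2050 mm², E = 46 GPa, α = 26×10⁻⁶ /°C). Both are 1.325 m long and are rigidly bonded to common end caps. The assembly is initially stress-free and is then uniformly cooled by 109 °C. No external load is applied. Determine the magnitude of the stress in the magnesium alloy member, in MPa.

σ ≈ 26.4 MPa (tensile)

Equilibrium of a rigid end plate with no external load gives equal and opposite internal forces ±P in the two members. Since α_{magnesium alloy} > α_{concrete}, cooling drives the magnesium alloy into tension and the concrete into compression.
Compatibility of the two members (thermal + elastic change equal): (α₁ − α₂)ΔT = P·[1/(A₁E₁) + 1/(A₂E₂)].
|α₁ − α₂|·ΔT = 14.7×10⁻⁶ × 109 = 0.001602.
1/(A₁E₁) + 1/(A₂E₂) = 1/(1875×28×10³) + 1/(2050×46×10³) = 2.965×10⁻⁸ N⁻¹.
P = 0.001602 / 2.965×10⁻⁸ = 54040 N = 54.04 kN.
σ_{magnesium alloy} = P/A₂ = 54040/2050 = 26.36 MPa, tensile.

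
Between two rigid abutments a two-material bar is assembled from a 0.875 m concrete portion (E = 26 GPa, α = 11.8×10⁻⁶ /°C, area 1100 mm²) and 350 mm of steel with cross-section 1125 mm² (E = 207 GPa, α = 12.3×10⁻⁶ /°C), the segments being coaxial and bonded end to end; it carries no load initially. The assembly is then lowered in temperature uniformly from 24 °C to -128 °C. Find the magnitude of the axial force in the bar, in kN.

P ≈ 69.3 kN (tensile)

If the supports were absent, the total length change would be Σ αᵢΔT Lᵢ = 11.8×10⁻⁶×152×875 + 12.3×10⁻⁶×152×350 = 2.224 mm.
The walls prevent any net length change, so an axial force P (same in every segment) develops. Compatibility: P · Σ Lᵢ/(AᵢEᵢ) = δ_free.
The series flexibility is Σ Lᵢ/(AᵢEᵢ) = 875/(1100×26×10³) + 350/(1125×207×10³) = 3.21×10⁻⁵ mm/N.
P = 2.224 / 3.21×10⁻⁵ = 69280 N = 69.28 kN, tensile.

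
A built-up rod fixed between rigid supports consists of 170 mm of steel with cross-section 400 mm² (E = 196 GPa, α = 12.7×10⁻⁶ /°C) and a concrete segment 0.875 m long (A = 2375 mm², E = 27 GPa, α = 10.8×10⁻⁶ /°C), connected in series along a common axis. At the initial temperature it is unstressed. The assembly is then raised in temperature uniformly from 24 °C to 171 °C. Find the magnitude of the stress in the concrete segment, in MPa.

Free thermal expansion of the whole bar: Σ αᵢΔT Lᵢ = 12.7×10⁻⁶×147×170 + 10.8×10⁻⁶×147×875 = 1.707 mm.
Since the ends are fixed, an axial force P builds up, equal in every segment, with P · Σ Lᵢ/(AᵢEᵢ) = δ_free.
The series flexibility is Σ Lᵢ/(AᵢEᵢ) = 170/(400×196×10³) + 875/(2375×27×10³) = 1.581×10⁻⁵ mm/N.
So P = 1.707 / 1.581×10⁻⁵ = 107.9 kN, compressive.
σ_{concrete} = P / A = 107900 / 2375 = 45.44 MPa.

σ ≈ 45.4 MPa (compressive)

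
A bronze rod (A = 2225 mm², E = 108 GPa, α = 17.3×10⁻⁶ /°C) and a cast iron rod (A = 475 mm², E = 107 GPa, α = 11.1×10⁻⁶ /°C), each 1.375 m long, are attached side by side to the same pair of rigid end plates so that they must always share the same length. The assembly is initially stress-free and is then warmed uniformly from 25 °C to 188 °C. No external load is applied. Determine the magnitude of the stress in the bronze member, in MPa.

σ ≈ 19.1 MPa (compressive)

Both members must finish at the same length. With the larger α, the bronze tends to over-expand; the plates restrain it, putting the bronze in compression and the cast iron in tension. With no external load the two internal forces are equal and opposite, magnitude P.
Equating the net (thermal + elastic) strains gives |α₁ − α₂|·ΔT = P·[1/(A₁E₁) + 1/(A₂E₂)].
|α₁ − α₂|·ΔT = 6.2×10⁻⁶ × 163 = 0.001011.
1/(A₁E₁) + 1/(A₂E₂) = 1/(2225×108×10³) + 1/(475×107×10³) = 2.384×10⁻⁸ N⁻¹.
P = 0.001011 / 2.384×10⁻⁸ = 42400 N = 42.4 kN.
σ_{bronze} = P/A₁ = 42400/2225 = 19.05 MPa, compressive.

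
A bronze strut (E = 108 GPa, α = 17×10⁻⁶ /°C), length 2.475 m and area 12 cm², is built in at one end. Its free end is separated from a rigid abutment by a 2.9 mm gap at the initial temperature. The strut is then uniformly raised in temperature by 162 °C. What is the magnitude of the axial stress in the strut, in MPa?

σ ≈ 171 MPa (compressive)

Unrestrained expansion: δ_free = αΔT L = 17×10⁻⁶ × 162 × 2475 = 6.816 mm.
After closing the 2.9 mm clearance, 6.816 − 2.9 = 3.916 mm of expansion remains to be suppressed by the wall.
That suppressed elongation corresponds to σ = E·Δ/L = 108×10³ × 3.916/2475 = 170.9 MPa.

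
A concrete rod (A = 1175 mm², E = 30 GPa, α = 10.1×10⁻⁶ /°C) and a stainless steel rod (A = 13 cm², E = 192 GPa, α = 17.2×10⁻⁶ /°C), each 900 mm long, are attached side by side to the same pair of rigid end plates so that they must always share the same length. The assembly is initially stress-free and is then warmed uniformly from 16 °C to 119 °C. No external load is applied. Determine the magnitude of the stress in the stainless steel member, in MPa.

σ ≈ 17.4 MPa (compressive)

Equilibrium of a rigid end plate with no external load gives equal and opposite internal forces ±P in the two members. Since α_{stainless steel} > α_{concrete}, heating drives the stainless steel into compression and the concrete into tension.
Equating the net (thermal + elastic) strains gives |α₁ − α₂|·ΔT = P·[1/(A₁E₁) + 1/(A₂E₂)].
|α₁ − α₂|·ΔT = 7.1×10⁻⁶ × 103 = 0.0007313.
1/(A₁E₁) + 1/(A₂E₂) = 1/(1175×30×10³) + 1/(1300×192×10³) = 3.238×10⁻⁸ N⁻¹.
So P = 0.0007313 / 3.238×10⁻⁸ = 22.59 kN.
σ_{stainless steel} = P/A₂ = 22590/1300 = 17.38 MPa, compressive.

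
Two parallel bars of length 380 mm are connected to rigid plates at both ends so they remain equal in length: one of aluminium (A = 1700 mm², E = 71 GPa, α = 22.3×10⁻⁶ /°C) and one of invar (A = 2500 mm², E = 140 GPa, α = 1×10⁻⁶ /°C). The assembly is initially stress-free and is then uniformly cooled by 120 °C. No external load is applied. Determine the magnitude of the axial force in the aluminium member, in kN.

P ≈ 229 kN (tensile in the aluminium)

The aluminium has the larger α, so on cooling it would change length more than the invar if both were free. The rigid plates force a common final length, so the aluminium is put into tension and the invar into compression, with equal and opposite forces P (no external load).
Equating the net (thermal + elastic) strains gives |α₁ − α₂|·ΔT = P·[1/(A₁E₁) + 1/(A₂E₂)].
|α₁ − α₂|·ΔT = 21.3×10⁻⁶ × 120 = 0.002556.
1/(A₁E₁) + 1/(A₂E₂) = 1/(1700×71×10³) + 1/(2500×140×10³) = 1.114×10⁻⁸ N⁻¹.
So P = 0.002556 / 1.114×10⁻⁸ = 229.4 kN.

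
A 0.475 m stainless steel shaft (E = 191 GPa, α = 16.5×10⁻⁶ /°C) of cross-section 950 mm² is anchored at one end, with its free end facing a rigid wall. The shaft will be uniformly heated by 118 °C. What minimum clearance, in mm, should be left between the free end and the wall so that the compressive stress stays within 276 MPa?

g ≈ 0.238 mm

With no wall the shaft would lengthen by αΔT L = 16.5×10⁻⁶ × 118 × 475 = 0.9248 mm.
At the allowable stress the elastic shortening the wall may impose is σL/E = 276 × 475 / (191×10³) = 0.6864 mm.
The gap must absorb the remainder: g_min = 0.9248 − 0.6864 = 0.2384 mm.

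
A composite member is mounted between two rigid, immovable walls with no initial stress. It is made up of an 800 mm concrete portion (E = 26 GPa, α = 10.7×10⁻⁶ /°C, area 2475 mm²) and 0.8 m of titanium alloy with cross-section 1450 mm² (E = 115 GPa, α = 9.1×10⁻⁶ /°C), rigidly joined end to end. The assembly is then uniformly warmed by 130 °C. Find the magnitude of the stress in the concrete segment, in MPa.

σ ≈ 48.3 MPa (compressive)

Free thermal expansion of the whole bar: Σ αᵢΔT Lᵢ = 10.7×10⁻⁶×130×800 + 9.1×10⁻⁶×130×800 = 2.059 mm.
Since the ends are fixed, an axial force P builds up, equal in every segment, with P · Σ Lᵢ/(AᵢEᵢ) = δ_free.
The series flexibility is Σ Lᵢ/(AᵢEᵢ) = 800/(2475×26×10³) + 800/(1450×115×10³) = 1.723×10⁻⁵ mm/N.
So P = 2.059 / 1.723×10⁻⁵ = 119.5 kN, compressive.
σ_{concrete} = P / A = 119500 / 2475 = 48.29 MPa.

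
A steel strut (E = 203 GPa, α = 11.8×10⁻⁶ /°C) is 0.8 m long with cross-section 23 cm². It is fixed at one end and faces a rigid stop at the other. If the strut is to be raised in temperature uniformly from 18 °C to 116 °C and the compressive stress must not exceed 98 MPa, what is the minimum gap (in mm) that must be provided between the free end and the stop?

Free expansion if unrestrained: δ_free = αΔT L = 11.8×10⁻⁶ × 98 × 800 = 0.9251 mm.
At the allowable stress the elastic shortening the wall may impose is σL/E = 98 × 800 / (203×10³) = 0.3862 mm.
The gap must absorb the remainder: g_min = 0.9251 − 0.3862 = 0.5389 mm.

g ≈ 0.539 mm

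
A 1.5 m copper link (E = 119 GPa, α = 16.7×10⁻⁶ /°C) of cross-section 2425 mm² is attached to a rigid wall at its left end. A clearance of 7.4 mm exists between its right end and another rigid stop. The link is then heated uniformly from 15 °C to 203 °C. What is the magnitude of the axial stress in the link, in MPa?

Free thermal elongation = αΔT L = 16.7×10⁻⁶ × 188 × 1500 = 4.709 mm.
Since δ_free = 4.71 mm is less than the 7.4 mm gap, the link never touches the wall. No axial force develops.

σ ≈ 0 MPa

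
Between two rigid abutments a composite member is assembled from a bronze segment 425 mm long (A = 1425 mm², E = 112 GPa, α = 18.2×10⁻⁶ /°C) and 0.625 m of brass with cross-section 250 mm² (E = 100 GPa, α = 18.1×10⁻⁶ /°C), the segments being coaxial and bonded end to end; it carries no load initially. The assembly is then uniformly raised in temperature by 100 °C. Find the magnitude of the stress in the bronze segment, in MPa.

σ ≈ 48.3 MPa (compressive)

If the supports were absent, the total length change would be Σ αᵢΔT Lᵢ = 18.2×10⁻⁶×100×425 + 18.1×10⁻⁶×100×625 = 1.905 mm.
Since the ends are fixed, an axial force P builds up, equal in every segment, with P · Σ Lᵢ/(AᵢEᵢ) = δ_free.
Σ Lᵢ/(AᵢEᵢ) = 425/(1425×112×10³) + 625/(250×100×10³) = 2.766×10⁻⁵ mm/N.
Hence P = δ_free / Σ(L/AE) = 1.905/2.766×10⁻⁵ = 68.86 kN (compressive).
σ_{bronze} = P / A = 68860 / 1425 = 48.32 MPa.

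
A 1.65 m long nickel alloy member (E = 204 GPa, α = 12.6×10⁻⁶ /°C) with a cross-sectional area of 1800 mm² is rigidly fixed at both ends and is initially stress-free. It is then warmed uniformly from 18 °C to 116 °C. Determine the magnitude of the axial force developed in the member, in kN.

P ≈ 453 kN (compressive)

The ends cannot move, so σ = EαΔT = 204×10³ × 12.6×10⁻⁶ × 98 = 251.9 MPa.
Then P = σA = 251.9 × 1800 mm² = 453.4 kN, compressive.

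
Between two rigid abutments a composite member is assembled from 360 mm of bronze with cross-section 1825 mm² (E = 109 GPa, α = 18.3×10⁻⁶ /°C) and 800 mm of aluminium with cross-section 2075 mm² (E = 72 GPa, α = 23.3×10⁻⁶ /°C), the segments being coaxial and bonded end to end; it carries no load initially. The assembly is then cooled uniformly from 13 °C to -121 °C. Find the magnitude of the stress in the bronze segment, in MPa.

σ ≈ 259 MPa (tensile)

With the walls removed the bar would change length by δ_free = Σ αᵢΔT Lᵢ = 18.3×10⁻⁶×134×360 + 23.3×10⁻⁶×134×800 = 3.381 mm.
The walls prevent any net length change, so an axial force P (same in every segment) develops. Compatibility: P · Σ Lᵢ/(AᵢEᵢ) = δ_free.
The series flexibility is Σ Lᵢ/(AᵢEᵢ) = 360/(1825×109×10³) + 800/(2075×72×10³) = 7.164×10⁻⁶ mm/N.
Hence P = δ_free / Σ(L/AE) = 3.381/7.164×10⁻⁶ = 471.8 kN (tensile).
σ_{bronze} = P / A = 471800 / 1825 = 258.5 MPa.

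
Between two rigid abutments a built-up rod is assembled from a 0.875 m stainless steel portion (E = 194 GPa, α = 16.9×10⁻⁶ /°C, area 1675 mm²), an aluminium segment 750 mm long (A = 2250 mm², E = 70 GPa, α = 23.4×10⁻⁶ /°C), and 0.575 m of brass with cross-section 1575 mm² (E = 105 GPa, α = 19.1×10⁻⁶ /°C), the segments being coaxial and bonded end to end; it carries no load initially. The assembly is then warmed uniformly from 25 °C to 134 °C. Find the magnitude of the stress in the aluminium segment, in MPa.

Free thermal expansion of the whole bar: Σ αᵢΔT Lᵢ = 16.9×10⁻⁶×109×875 + 23.4×10⁻⁶×109×750 + 19.1×10⁻⁶×109×575 = 4.722 mm.
The rigid supports impose zero overall length change; the single axial force P common to all segments must satisfy P Σ Lᵢ/(AᵢEᵢ) = δ_free.
Σ Lᵢ/(AᵢEᵢ) = 875/(1675×194×10³) + 750/(2250×70×10³) + 575/(1575×105×10³) = 1.093×10⁻⁵ mm/N.
So P = 4.722 / 1.093×10⁻⁵ = 431.9 kN, compressive.
σ_{aluminium} = P / A = 431900 / 2250 = 192 MPa.

σ ≈ 192 MPa (compressive)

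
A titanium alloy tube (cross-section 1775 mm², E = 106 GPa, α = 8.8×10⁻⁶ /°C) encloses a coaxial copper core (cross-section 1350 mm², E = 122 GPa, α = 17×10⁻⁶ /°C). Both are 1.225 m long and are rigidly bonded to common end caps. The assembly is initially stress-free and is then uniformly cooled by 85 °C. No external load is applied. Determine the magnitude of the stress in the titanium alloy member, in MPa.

σ ≈ 34.5 MPa (compressive)

Both members must finish at the same length. With the larger α, the copper tends to over-contract; the plates restrain it, putting the copper in tension and the titanium alloy in compression. With no external load the two internal forces are equal and opposite, magnitude P.
Compatibility of the two members (thermal + elastic change equal): (α₁ − α₂)ΔT = P·[1/(A₁E₁) + 1/(A₂E₂)].
|α₁ − α₂|·ΔT = 8.2×10⁻⁶ × 85 = 0.000697.
1/(A₁E₁) + 1/(A₂E₂) = 1/(1775×106×10³) + 1/(1350×122×10³) = 1.139×10⁻⁸ N⁻¹.
So P = 0.000697 / 1.139×10⁻⁸ = 61.21 kN.
σ_{titanium alloy} = P/A₁ = 61210/1775 = 34.49 MPa, compressive.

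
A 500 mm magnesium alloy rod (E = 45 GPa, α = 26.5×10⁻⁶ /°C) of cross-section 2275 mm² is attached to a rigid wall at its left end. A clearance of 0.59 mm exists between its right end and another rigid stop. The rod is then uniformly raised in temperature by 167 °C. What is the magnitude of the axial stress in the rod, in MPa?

Unrestrained expansion: δ_free = αΔT L = 26.5×10⁻⁶ × 167 × 500 = 2.213 mm.
The gap closes (δ_free > 0.59 mm) and the wall then resists a further 2.213 − 0.59 = 1.623 mm of expansion.
That suppressed elongation corresponds to σ = E·Δ/L = 45×10³ × 1.623/500 = 146 MPa.

σ ≈ 146 MPa (compressive)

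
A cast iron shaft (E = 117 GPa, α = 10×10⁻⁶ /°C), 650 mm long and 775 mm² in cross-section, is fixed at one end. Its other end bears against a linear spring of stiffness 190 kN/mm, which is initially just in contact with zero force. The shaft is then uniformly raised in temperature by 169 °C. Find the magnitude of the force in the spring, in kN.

P ≈ 88.4 kN

Free thermal expansion: δ_free = αΔT L = 10×10⁻⁶ × 169 × 650 = 1.099 mm.
Let P be the compressive force at the spring. The shaft shortens elastically by PL/(AE) and the spring compresses by P/k; together these equal δ_free.
P [ L/(AE) + 1/k ] = δ_free → P [ 650/(775×117×10³) + 1/(190×10³) ] = 1.099.
P = 1.099 / 1.243×10⁻⁵ = 88360 N.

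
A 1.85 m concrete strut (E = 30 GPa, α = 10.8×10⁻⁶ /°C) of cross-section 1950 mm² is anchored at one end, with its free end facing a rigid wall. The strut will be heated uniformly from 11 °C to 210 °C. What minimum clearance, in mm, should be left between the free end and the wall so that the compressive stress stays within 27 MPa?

Free expansion if unrestrained: δ_free = αΔT L = 10.8×10⁻⁶ × 199 × 1850 = 3.976 mm.
A stress of 27 MPa corresponds to the wall pushing the strut back by σL/E = 27×1850/(30×10³) = 1.665 mm.
So the gap has to take up the difference, g_min = δ_free − σL/E = 3.976 − 1.665 = 2.311 mm.

g ≈ 2.31 mm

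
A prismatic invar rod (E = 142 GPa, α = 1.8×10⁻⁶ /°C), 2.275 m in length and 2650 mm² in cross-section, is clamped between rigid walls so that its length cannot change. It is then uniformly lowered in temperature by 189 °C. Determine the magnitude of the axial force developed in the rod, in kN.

The ends cannot move, so σ = EαΔT = 142×10³ × 1.8×10⁻⁶ × 189 = 48.31 MPa.
Axial force P = σA = 48.31 × 2650 = 128000 N = 128 kN, tensile.

P ≈ 128 kN (tensile)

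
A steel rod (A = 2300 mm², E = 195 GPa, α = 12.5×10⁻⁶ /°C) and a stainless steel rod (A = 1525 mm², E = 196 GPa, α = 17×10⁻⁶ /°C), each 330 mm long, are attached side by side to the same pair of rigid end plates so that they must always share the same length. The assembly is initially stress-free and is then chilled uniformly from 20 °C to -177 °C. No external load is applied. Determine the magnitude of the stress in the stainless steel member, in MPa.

Both members must finish at the same length. With the larger α, the stainless steel tends to over-contract; the plates restrain it, putting the stainless steel in tension and the steel in compression. With no external load the two internal forces are equal and opposite, magnitude P.
Equating the net (thermal + elastic) strains gives |α₁ − α₂|·ΔT = P·[1/(A₁E₁) + 1/(A₂E₂)].
|α₁ − α₂|·ΔT = 4.5×10⁻⁶ × 197 = 0.0008865.
1/(A₁E₁) + 1/(A₂E₂) = 1/(2300×195×10³) + 1/(1525×196×10³) = 5.575×10⁻⁹ N⁻¹.
P = 0.0008865 / 5.575×10⁻⁹ = 159000 N = 159 kN.
σ_{stainless steel} = P/A₂ = 159000/1525 = 104.3 MPa, tensile.

σ ≈ 104 MPa (tensile)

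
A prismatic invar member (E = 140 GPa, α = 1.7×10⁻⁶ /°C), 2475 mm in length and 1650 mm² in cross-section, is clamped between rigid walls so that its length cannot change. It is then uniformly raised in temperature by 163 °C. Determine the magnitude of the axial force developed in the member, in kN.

P ≈ 64 kN (compressive)

Full restraint means ε = 0, so the stress is σ = EαΔT = 140×10³ × 1.7×10⁻⁶ × 163 = 38.79 MPa.
P = AEαΔT = 1650 × 140×10³ × 1.7×10⁻⁶ × 163 = 64.01 kN (compressive).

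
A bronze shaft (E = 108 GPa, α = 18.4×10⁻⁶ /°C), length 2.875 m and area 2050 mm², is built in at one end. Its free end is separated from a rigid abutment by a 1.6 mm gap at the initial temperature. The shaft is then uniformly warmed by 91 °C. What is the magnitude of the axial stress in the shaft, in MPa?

σ ≈ 121 MPa (compressive)

Free thermal elongation = αΔT L = 18.4×10⁻⁶ × 91 × 2875 = 4.814 mm.
The gap closes (δ_free > 1.6 mm) and the wall then resists a further 4.814 − 1.6 = 3.214 mm of expansion.
Compatibility: PL/(AE) = 3.214 mm, so σ = P/A = E × (3.214/2875) = 120.7 MPa.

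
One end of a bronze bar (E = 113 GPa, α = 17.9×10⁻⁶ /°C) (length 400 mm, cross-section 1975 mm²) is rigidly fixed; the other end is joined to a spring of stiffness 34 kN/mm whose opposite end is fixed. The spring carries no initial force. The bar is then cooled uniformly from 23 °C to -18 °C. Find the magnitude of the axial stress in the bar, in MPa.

σ ≈ 4.76 MPa (tensile)

Free thermal contraction: δ_free = αΔT L = 17.9×10⁻⁶ × 41 × 400 = 0.2936 mm.
With a force P in the spring, the elastic change of the bar is PL/(AE) and that of the spring is P/k; compatibility requires their sum to equal δ_free.
So P = δ_free / [L/(AE) + 1/k] = 0.2936 / [ 400/(1975×113×10³) + 1/(34×10³) ].
P = 0.2936 / 3.12×10⁻⁵ = 9408 N.
σ = P/A = 9408/1975 = 4.763 MPa.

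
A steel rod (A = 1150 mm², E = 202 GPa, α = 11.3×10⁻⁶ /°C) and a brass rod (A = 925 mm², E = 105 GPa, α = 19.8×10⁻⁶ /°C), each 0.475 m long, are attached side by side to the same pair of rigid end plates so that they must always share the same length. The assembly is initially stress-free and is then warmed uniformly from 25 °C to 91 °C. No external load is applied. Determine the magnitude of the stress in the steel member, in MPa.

Both members must finish at the same length. With the larger α, the brass tends to over-expand; the plates restrain it, putting the brass in compression and the steel in tension. With no external load the two internal forces are equal and opposite, magnitude P.
Setting the final lengths equal and cancelling L: (α₁ − α₂)ΔT = P/(A₁E₁) + P/(A₂E₂).
|α₁ − α₂|·ΔT = 8.5×10⁻⁶ × 66 = 0.000561.
1/(A₁E₁) + 1/(A₂E₂) = 1/(1150×202×10³) + 1/(925×105×10³) = 1.46×10⁻⁸ N⁻¹.
So P = 0.000561 / 1.46×10⁻⁸ = 38.42 kN.
σ_{steel} = P/A₁ = 38420/1150 = 33.41 MPa, tensile.

σ ≈ 33.4 MPa (tensile)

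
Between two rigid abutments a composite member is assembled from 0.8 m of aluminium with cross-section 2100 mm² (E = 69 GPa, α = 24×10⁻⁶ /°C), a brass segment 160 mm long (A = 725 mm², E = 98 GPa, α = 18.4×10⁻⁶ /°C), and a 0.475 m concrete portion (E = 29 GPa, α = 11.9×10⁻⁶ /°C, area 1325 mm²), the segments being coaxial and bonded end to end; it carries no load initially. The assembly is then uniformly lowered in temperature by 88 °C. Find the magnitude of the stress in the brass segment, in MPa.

Free thermal contraction of the whole bar: Σ αᵢΔT Lᵢ = 24×10⁻⁶×88×800 + 18.4×10⁻⁶×88×160 + 11.9×10⁻⁶×88×475 = 2.446 mm.
Since the ends are fixed, an axial force P builds up, equal in every segment, with P · Σ Lᵢ/(AᵢEᵢ) = δ_free.
The series flexibility is Σ Lᵢ/(AᵢEᵢ) = 800/(2100×69×10³) + 160/(725×98×10³) + 475/(1325×29×10³) = 2.013×10⁻⁵ mm/N.
So P = 2.446 / 2.013×10⁻⁵ = 121.5 kN, tensile.
σ_{brass} = P / A = 121500 / 725 = 167.6 MPa.

σ ≈ 168 MPa (tensile)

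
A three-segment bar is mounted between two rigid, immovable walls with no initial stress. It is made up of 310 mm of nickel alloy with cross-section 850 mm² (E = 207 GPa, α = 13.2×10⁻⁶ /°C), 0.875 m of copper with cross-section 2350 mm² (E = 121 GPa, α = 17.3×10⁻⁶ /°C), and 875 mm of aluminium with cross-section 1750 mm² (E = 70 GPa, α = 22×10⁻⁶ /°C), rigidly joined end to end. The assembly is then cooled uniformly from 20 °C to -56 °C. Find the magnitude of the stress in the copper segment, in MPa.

With the walls removed the bar would change length by δ_free = Σ αᵢΔT Lᵢ = 13.2×10⁻⁶×76×310 + 17.3×10⁻⁶×76×875 + 22×10⁻⁶×76×875 = 2.924 mm.
Since the ends are fixed, an axial force P builds up, equal in every segment, with P · Σ Lᵢ/(AᵢEᵢ) = δ_free.
Σ Lᵢ/(AᵢEᵢ) = 310/(850×207×10³) + 875/(2350×121×10³) + 875/(1750×70×10³) = 1.198×10⁻⁵ mm/N.
Hence P = δ_free / Σ(L/AE) = 2.924/1.198×10⁻⁵ = 244.1 kN (tensile).
σ_{copper} = P / A = 244100 / 2350 = 103.9 MPa.

σ ≈ 104 MPa (tensile)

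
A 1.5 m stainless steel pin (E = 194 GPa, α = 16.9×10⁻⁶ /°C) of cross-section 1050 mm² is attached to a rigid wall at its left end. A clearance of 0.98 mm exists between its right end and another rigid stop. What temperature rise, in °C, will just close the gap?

ΔT ≈ 38.7 °C

Contact occurs when the free expansion equals the gap: αΔT L = 0.98 mm.
ΔT = 0.98 / (16.9×10⁻⁶ × 1500) = 38.66 °C.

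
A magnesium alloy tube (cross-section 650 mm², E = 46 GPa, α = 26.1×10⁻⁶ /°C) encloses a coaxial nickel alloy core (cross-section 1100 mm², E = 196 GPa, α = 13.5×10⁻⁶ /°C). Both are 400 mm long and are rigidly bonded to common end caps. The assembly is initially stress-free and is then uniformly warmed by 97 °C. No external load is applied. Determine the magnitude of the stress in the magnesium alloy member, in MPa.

Both members must finish at the same length. With the larger α, the magnesium alloy tends to over-expand; the plates restrain it, putting the magnesium alloy in compression and the nickel alloy in tension. With no external load the two internal forces are equal and opposite, magnitude P.
Setting the final lengths equal and cancelling L: (α₁ − α₂)ΔT = P/(A₁E₁) + P/(A₂E₂).
|α₁ − α₂|·ΔT = 12.6×10⁻⁶ × 97 = 0.001222.
1/(A₁E₁) + 1/(A₂E₂) = 1/(650×46×10³) + 1/(1100×196×10³) = 3.808×10⁻⁸ N⁻¹.
So P = 0.001222 / 3.808×10⁻⁸ = 32.09 kN.
σ_{magnesium alloy} = P/A₁ = 32090/650 = 49.37 MPa, compressive.

σ ≈ 49.4 MPa (compressive)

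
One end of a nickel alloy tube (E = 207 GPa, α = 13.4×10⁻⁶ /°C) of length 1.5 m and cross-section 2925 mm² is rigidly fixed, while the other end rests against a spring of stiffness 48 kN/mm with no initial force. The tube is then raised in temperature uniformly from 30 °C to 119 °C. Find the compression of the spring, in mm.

δ ≈ 1.6 mm

If the spring were absent the tube would lengthen by αΔT L = 13.4×10⁻⁶ × 89 × 1500 = 1.789 mm.
With a force P in the spring, the elastic change of the tube is PL/(AE) and that of the spring is P/k; compatibility requires their sum to equal δ_free.
So P = δ_free / [L/(AE) + 1/k] = 1.789 / [ 1500/(2925×207×10³) + 1/(48×10³) ].
P = 1.789 / 2.331×10⁻⁵ = 76740 N.
Spring compression = P/k = 76740/(48×10³) = 1.599 mm.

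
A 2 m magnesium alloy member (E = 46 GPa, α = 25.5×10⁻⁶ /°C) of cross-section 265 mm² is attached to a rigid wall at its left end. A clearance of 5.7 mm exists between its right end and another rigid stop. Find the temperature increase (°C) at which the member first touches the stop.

ΔT ≈ 112 °C

The gap closes when αΔT L = 5.7 mm, since the member is still unstressed at that instant.
ΔT = 5.7 / (25.5×10⁻⁶ × 2000) = 111.8 °C.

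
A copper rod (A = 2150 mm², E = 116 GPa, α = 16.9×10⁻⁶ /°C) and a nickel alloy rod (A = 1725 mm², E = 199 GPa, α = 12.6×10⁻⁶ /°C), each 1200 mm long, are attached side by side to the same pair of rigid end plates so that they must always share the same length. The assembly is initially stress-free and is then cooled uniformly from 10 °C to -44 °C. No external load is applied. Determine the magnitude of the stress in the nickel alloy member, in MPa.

σ ≈ 19.4 MPa (compressive)

The copper has the larger α, so on cooling it would change length more than the nickel alloy if both were free. The rigid plates force a common final length, so the copper is put into tension and the nickel alloy into compression, with equal and opposite forces P (no external load).
Compatibility of the two members (thermal + elastic change equal): (α₁ − α₂)ΔT = P·[1/(A₁E₁) + 1/(A₂E₂)].
|α₁ − α₂|·ΔT = 4.3×10⁻⁶ × 54 = 0.0002322.
1/(A₁E₁) + 1/(A₂E₂) = 1/(2150×116×10³) + 1/(1725×199×10³) = 6.923×10⁻⁹ N⁻¹.
P = 0.0002322 / 6.923×10⁻⁹ = 33540 N = 33.54 kN.
σ_{nickel alloy} = P/A₂ = 33540/1725 = 19.44 MPa, compressive.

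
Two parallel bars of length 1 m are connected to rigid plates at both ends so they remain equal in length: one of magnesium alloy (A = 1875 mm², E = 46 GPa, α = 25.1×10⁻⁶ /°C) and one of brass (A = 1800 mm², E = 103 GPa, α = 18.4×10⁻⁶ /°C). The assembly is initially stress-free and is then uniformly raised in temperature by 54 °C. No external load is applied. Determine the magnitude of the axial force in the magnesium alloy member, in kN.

P ≈ 21.3 kN (compressive in the magnesium alloy)

Both members must finish at the same length. With the larger α, the magnesium alloy tends to over-expand; the plates restrain it, putting the magnesium alloy in compression and the brass in tension. With no external load the two internal forces are equal and opposite, magnitude P.
Compatibility of the two members (thermal + elastic change equal): (α₁ − α₂)ΔT = P·[1/(A₁E₁) + 1/(A₂E₂)].
|α₁ − α₂|·ΔT = 6.7×10⁻⁶ × 54 = 0.0003618.
1/(A₁E₁) + 1/(A₂E₂) = 1/(1875×46×10³) + 1/(1800×103×10³) = 1.699×10⁻⁸ N⁻¹.
P = 0.0003618 / 1.699×10⁻⁸ = 21300 N = 21.3 kN.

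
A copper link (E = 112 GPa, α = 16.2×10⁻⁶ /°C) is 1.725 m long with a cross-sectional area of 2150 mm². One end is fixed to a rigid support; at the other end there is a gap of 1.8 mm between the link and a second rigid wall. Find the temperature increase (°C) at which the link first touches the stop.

ΔT ≈ 64.4 °C

Contact occurs when the free expansion equals the gap: αΔT L = 1.8 mm.
ΔT = 1.8 / (16.2×10⁻⁶ × 1725) = 64.41 °C.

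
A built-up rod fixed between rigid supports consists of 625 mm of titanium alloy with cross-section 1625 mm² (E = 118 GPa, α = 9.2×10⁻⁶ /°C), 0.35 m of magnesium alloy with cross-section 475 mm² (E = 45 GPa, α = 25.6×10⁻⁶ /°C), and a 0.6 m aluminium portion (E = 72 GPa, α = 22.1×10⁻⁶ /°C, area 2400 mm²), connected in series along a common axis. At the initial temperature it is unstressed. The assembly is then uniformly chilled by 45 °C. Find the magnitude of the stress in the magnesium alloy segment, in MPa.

σ ≈ 115 MPa (tensile)

Free thermal contraction of the whole bar: Σ αᵢΔT Lᵢ = 9.2×10⁻⁶×45×625 + 25.6×10⁻⁶×45×350 + 22.1×10⁻⁶×45×600 = 1.259 mm.
Since the ends are fixed, an axial force P builds up, equal in every segment, with P · Σ Lᵢ/(AᵢEᵢ) = δ_free.
The series flexibility is Σ Lᵢ/(AᵢEᵢ) = 625/(1625×118×10³) + 350/(475×45×10³) + 600/(2400×72×10³) = 2.311×10⁻⁵ mm/N.
P = 1.259 / 2.311×10⁻⁵ = 54470 N = 54.47 kN, tensile.
σ_{magnesium alloy} = P / A = 54470 / 475 = 114.7 MPa.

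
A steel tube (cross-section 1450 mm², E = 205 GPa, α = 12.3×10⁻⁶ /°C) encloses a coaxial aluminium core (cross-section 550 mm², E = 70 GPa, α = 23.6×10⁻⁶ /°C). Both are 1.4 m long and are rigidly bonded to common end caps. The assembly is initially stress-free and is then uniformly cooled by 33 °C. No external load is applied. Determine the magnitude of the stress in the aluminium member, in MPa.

σ ≈ 23.1 MPa (tensile)

Both members must finish at the same length. With the larger α, the aluminium tends to over-contract; the plates restrain it, putting the aluminium in tension and the steel in compression. With no external load the two internal forces are equal and opposite, magnitude P.
Setting the final lengths equal and cancelling L: (α₁ − α₂)ΔT = P/(A₁E₁) + P/(A₂E₂).
|α₁ − α₂|·ΔT = 11.3×10⁻⁶ × 33 = 0.0003729.
1/(A₁E₁) + 1/(A₂E₂) = 1/(1450×205×10³) + 1/(550×70×10³) = 2.934×10⁻⁸ N⁻¹.
P = 0.0003729 / 2.934×10⁻⁸ = 12710 N = 12.71 kN.
σ_{aluminium} = P/A₂ = 12710/550 = 23.11 MPa, tensile.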